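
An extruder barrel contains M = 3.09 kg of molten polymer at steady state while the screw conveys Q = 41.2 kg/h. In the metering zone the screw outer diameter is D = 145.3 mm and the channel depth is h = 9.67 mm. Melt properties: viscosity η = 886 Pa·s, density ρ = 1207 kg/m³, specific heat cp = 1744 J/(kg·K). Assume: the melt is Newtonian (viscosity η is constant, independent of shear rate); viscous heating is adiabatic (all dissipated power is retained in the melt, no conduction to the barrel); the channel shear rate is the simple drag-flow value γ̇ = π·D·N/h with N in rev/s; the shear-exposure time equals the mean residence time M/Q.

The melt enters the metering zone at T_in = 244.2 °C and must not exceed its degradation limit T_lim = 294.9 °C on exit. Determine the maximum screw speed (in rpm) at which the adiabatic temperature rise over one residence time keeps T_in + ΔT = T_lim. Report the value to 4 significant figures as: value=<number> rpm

Convert throughput: Q = 41.2 kg/h = 41.2/3600 = 0.0114444 kg/s
Mean residence time: t_res = M/Q_s = 3.09 kg / 0.0114444 kg/s = 270 s
D = 145.3 mm = 0.1453 m;  h = 9.67 mm = 0.00967 m
Allowable rise: ΔT_a = T_lim − T_in = 294.9 − 244.2 = 50.7 K
Invert ΔT = ηγ̇²t_res/(ρcp) for γ̇: γ̇_max² = ΔT_a ρ cp / (η t_res) = 50.7·1207·1744 / (886·270) = 446.133 s⁻²
γ̇_max = sqrt(446.133) = 21.1219 s⁻¹
N_max = γ̇_max·h / (π·D) = 21.1219 · 0.00967 / (π · 0.1453) = 0.447449 rev/s = 26.8469 rpm

value=26.85 rpm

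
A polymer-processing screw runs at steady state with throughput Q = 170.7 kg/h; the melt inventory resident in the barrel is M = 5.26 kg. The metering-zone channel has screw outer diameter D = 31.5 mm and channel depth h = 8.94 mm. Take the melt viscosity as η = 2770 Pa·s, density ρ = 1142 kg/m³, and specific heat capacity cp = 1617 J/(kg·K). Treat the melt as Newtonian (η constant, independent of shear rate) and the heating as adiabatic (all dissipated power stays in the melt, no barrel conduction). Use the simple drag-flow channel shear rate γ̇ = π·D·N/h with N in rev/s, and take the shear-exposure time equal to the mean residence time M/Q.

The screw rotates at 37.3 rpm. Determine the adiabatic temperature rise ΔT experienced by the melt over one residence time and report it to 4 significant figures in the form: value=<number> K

Q_s = Q / 3600 = 170.7 / 3600 = 0.0474167 kg/s
t_res = M / Q_s = 5.26 ÷ 0.0474167 = 110.931 s
Convert to SI: D = 0.0315 m, h = 0.00894 m, N = 37.3/60 = 0.621667 rev/s
γ̇ = π D N / h = (π)(0.0315)(0.621667) / 0.00894 = 6.88146 s⁻¹
Adiabatic rise: ΔT = η γ̇² t_res / (ρ cp) = 2770·(6.88146)²·110.931 / (1142·1617) = 7.87988 K

value=7.880 K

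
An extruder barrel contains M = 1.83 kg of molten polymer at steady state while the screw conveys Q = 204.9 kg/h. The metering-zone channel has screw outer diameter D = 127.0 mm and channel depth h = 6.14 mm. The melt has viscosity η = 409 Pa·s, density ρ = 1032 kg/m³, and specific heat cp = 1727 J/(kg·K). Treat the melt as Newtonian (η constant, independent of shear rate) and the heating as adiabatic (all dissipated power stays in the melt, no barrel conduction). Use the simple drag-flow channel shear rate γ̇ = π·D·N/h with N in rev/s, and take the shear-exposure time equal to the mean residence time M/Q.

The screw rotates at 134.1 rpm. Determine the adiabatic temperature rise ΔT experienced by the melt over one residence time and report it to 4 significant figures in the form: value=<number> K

value=155.6 K

Q_s = Q / 3600 = 204.9 / 3600 = 0.0569167 kg/s
t_res = M / Q_s = 1.83 / 0.0569167 = 32.1523 s
D = 127.0 mm = 0.127 m;  h = 6.14 mm = 0.00614 m;  N = 134.1 rpm / 60 = 2.235 rev/s
γ̇ = π D N / h = (π)(0.127)(2.235) / 0.00614 = 145.232 s⁻¹
ΔT = η·γ̇²·t_res / (ρ·cp) = 409 · (145.232)² · 32.1523 / (1032 · 1727) = 155.628 K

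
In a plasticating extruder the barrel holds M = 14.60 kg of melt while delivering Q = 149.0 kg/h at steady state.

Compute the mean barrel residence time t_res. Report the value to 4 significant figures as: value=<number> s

value=352.8 s

Q_s = Q / 3600 = 149.0 / 3600 = 0.0413889 kg/s
Mean residence time: t_res = M/Q_s = 14.60 kg / 0.0413889 kg/s = 352.752 s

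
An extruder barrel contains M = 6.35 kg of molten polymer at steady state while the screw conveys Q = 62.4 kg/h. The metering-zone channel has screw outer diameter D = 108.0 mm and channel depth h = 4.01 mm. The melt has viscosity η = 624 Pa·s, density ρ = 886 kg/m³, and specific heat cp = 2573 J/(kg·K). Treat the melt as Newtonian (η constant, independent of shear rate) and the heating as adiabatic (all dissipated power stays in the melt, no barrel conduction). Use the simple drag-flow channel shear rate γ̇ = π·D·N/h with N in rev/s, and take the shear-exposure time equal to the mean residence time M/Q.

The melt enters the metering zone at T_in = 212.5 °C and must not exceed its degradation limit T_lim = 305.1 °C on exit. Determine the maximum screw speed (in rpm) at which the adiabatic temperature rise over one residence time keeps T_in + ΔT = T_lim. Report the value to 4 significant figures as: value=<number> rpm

value=21.55 rpm

Convert throughput: Q = 62.4 kg/h = 62.4/3600 = 0.0173333 kg/s
t_res = M / Q_s = 6.35 / 0.0173333 = 366.346 s
Convert to metres: D = 0.108 m, h = 0.00401 m
ΔT_a = T_lim − T_in = 305.1 − 212.5 = 92.6 K
γ̇_max² = ΔT_a·ρ·cp/(η·t_res) = 92.6·886·2573/(624·366.346) = 923.439 s⁻²
γ̇_max = √923.439 = 30.3881 s⁻¹
N_max = γ̇_max·h / (π·D) = 30.3881 · 0.00401 / (π · 0.108) = 0.359149 rev/s = 21.549 rpm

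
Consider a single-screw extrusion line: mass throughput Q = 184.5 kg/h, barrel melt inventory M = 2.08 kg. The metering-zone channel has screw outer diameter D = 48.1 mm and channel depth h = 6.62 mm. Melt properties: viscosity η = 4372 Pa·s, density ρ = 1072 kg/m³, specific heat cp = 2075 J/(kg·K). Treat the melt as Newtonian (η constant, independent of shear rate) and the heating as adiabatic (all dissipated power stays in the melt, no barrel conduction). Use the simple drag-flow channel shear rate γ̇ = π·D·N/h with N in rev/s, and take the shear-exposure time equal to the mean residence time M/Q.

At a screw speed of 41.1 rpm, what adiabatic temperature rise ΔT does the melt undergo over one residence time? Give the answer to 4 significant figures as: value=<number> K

Throughput in SI: Q_s = 184.5 kg/h ÷ 3600 s/h = 0.05125 kg/s
t_res = M / Q_s = 2.08 / 0.05125 = 40.5854 s
D = 48.1 mm = 0.0481 m;  h = 6.62 mm = 0.00662 m;  N = 41.1 rpm / 60 = 0.685 rev/s
Shear rate: γ̇ = πDN/h = π·0.0481·0.685/0.00662 = 15.6361 s⁻¹
ΔT = η·γ̇²·t_res / (ρ·cp) = 4372 · (15.6361)² · 40.5854 / (1072 · 2075) = 19.5026 K

value=19.50 K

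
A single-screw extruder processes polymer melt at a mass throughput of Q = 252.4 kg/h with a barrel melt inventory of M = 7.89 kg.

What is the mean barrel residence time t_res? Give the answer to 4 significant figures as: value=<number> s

Throughput in SI: Q_s = 252.4 kg/h ÷ 3600 s/h = 0.0701111 kg/s
Mean residence time: t_res = M/Q_s = 7.89 kg / 0.0701111 kg/s = 112.536 s

value=112.5 s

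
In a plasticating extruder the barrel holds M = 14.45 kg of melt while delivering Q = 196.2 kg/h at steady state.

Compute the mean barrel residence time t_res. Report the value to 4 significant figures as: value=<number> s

value=265.1 s

Convert throughput: Q = 196.2 kg/h = 196.2/3600 = 0.0545 kg/s
Mean residence time: t_res = M/Q_s = 14.45 kg / 0.0545 kg/s = 265.138 s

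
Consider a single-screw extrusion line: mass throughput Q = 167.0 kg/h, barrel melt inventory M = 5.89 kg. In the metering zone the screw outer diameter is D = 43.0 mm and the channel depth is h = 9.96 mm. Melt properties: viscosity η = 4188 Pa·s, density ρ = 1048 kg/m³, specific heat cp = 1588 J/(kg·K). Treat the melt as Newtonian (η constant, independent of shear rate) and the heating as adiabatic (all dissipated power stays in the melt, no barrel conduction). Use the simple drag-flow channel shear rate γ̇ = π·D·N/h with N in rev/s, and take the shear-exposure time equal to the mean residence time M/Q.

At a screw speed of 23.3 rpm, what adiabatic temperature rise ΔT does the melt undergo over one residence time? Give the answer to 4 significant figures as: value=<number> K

value=8.864 K

Convert throughput: Q = 167.0 kg/h = 167.0/3600 = 0.0463889 kg/s
t_res = M / Q_s = 5.89 ÷ 0.0463889 = 126.97 s
Convert to SI: D = 0.043 m, h = 0.00996 m, N = 23.3/60 = 0.388333 rev/s
Shear rate: γ̇ = πDN/h = π·0.043·0.388333/0.00996 = 5.267 s⁻¹
Adiabatic rise: ΔT = η γ̇² t_res / (ρ cp) = 4188·(5.267)²·126.97 / (1048·1588) = 8.86387 K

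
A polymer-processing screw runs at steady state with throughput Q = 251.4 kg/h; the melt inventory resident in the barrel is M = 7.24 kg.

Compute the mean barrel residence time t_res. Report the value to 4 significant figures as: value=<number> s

Throughput in SI: Q_s = 251.4 kg/h ÷ 3600 s/h = 0.0698333 kg/s
Mean residence time: t_res = M/Q_s = 7.24 kg / 0.0698333 kg/s = 103.675 s

value=103.7 s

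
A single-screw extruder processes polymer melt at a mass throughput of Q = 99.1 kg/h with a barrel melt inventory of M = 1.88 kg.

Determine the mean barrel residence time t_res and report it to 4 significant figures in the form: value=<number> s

Throughput in SI: Q_s = 99.1 kg/h ÷ 3600 s/h = 0.0275278 kg/s
t_res = M / Q_s = 1.88 ÷ 0.0275278 = 68.2947 s

value=68.29 s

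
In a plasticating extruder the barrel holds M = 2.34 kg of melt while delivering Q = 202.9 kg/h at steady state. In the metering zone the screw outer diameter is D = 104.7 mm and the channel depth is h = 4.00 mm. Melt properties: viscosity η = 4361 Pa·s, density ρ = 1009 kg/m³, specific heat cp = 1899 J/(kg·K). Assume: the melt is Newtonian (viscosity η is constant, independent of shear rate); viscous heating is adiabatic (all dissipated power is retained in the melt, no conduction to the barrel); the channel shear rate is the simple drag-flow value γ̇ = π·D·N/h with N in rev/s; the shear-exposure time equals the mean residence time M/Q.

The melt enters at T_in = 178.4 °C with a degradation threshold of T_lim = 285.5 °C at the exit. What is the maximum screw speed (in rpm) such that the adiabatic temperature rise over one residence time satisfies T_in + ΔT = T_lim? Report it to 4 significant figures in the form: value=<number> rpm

value=24.56 rpm

Throughput in SI: Q_s = 202.9 kg/h ÷ 3600 s/h = 0.0563611 kg/s
t_res = M / Q_s = 2.34 ÷ 0.0563611 = 41.518 s
Convert to metres: D = 0.1047 m, h = 0.004 m
Allowable rise: ΔT_a = T_lim − T_in = 285.5 − 178.4 = 107.1 K
γ̇_max² = ΔT_a·ρ·cp/(η·t_res) = 107.1·1009·1899/(4361·41.518) = 1133.4 s⁻²
γ̇_max = √1133.4 = 33.666 s⁻¹
N_max = γ̇_max·h / (π·D) = 33.666 · 0.004 / (π · 0.1047) = 0.409407 rev/s = 24.5644 rpm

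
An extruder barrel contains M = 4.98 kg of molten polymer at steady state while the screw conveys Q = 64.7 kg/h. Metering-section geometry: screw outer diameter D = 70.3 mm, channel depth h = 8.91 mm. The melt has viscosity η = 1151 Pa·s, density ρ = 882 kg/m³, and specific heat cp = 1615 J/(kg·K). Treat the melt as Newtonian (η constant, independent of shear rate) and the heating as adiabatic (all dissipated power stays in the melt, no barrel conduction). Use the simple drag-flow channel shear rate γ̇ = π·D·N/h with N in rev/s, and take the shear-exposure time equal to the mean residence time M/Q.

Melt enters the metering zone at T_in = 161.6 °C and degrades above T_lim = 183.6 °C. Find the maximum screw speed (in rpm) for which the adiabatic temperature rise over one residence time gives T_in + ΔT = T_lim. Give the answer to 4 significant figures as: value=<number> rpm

value=23.99 rpm

Convert throughput: Q = 64.7 kg/h = 64.7/3600 = 0.0179722 kg/s
t_res = M / Q_s = 4.98 / 0.0179722 = 277.094 s
D = 70.3 mm = 0.0703 m;  h = 8.91 mm = 0.00891 m
ΔT_a = T_lim − T_in = 183.6 − 161.6 = 22 K
γ̇_max² = ΔT_a·ρ·cp / (η·t_res) = [22 × 882 × 1615] / [1151 × 277.094] = 98.2564 s⁻²
γ̇_max = sqrt(98.2564) = 9.91244 s⁻¹
Solve γ̇ = πDN/h for N: N_max = γ̇_max·h/(π·D) = 9.91244 × 0.00891 / (π × 0.0703) = 0.399901 rev/s = 23.9941 rpm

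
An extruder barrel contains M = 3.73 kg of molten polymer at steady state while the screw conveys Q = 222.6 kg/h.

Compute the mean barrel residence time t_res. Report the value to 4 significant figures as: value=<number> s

Throughput in SI: Q_s = 222.6 kg/h ÷ 3600 s/h = 0.0618333 kg/s
Mean residence time: t_res = M/Q_s = 3.73 kg / 0.0618333 kg/s = 60.3235 s

value=60.32 s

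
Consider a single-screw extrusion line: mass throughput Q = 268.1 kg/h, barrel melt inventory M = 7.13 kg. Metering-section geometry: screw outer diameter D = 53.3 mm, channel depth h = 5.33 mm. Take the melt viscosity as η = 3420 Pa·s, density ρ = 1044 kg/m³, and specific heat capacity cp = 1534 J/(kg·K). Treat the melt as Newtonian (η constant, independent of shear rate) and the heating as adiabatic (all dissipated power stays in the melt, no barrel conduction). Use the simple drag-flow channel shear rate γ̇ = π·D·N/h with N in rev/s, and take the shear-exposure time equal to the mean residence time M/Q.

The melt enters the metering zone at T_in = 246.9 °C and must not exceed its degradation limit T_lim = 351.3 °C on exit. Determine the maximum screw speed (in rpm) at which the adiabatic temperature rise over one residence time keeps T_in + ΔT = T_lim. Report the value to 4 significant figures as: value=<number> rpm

value=43.16 rpm

Convert throughput: Q = 268.1 kg/h = 268.1/3600 = 0.0744722 kg/s
t_res = M / Q_s = 7.13 ÷ 0.0744722 = 95.7404 s
D = 53.3 mm = 0.0533 m;  h = 5.33 mm = 0.00533 m
ΔT_a = T_lim − T_in = 351.3 °C − 246.9 °C = 104.4 K
Invert ΔT = ηγ̇²t_res/(ρcp) for γ̇: γ̇_max² = ΔT_a ρ cp / (η t_res) = 104.4·1044·1534 / (3420·95.7404) = 510.628 s⁻²
γ̇_max = √510.628 = 22.5971 s⁻¹
N_max = γ̇_max·h / (π·D) = 22.5971 · 0.00533 / (π · 0.0533) = 0.719288 rev/s = 43.1573 rpm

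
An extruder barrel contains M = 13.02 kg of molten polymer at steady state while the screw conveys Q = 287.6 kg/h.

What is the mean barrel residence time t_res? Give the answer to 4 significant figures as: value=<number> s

Convert throughput: Q = 287.6 kg/h = 287.6/3600 = 0.0798889 kg/s
Mean residence time: t_res = M/Q_s = 13.02 kg / 0.0798889 kg/s = 162.976 s

value=163.0 s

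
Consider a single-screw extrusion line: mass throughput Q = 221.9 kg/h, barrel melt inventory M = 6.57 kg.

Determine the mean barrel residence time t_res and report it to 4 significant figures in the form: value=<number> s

value=106.6 s

Throughput in SI: Q_s = 221.9 kg/h ÷ 3600 s/h = 0.0616389 kg/s
Mean residence time: t_res = M/Q_s = 6.57 kg / 0.0616389 kg/s = 106.589 s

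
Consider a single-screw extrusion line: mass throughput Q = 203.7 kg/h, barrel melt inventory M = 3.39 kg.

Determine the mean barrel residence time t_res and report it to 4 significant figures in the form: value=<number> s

value=59.91 s

Q_s = Q / 3600 = 203.7 / 3600 = 0.0565833 kg/s
Mean residence time: t_res = M/Q_s = 3.39 kg / 0.0565833 kg/s = 59.9116 s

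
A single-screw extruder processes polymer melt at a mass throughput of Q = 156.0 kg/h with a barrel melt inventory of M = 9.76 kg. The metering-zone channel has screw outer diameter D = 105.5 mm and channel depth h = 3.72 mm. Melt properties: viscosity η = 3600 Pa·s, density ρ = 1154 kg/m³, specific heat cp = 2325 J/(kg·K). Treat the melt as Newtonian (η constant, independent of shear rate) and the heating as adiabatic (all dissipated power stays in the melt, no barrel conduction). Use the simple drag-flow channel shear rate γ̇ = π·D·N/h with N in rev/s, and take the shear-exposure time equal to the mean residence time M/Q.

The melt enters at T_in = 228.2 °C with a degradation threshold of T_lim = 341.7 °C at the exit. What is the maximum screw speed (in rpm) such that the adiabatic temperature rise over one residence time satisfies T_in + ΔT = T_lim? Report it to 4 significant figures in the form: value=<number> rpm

value=13.05 rpm

Q_s = Q / 3600 = 156.0 / 3600 = 0.0433333 kg/s
t_res = M / Q_s = 9.76 ÷ 0.0433333 = 225.231 s
D = 105.5 mm = 0.1055 m;  h = 3.72 mm = 0.00372 m
ΔT_a = T_lim − T_in = 341.7 °C − 228.2 °C = 113.5 K
Invert ΔT = ηγ̇²t_res/(ρcp) for γ̇: γ̇_max² = ΔT_a ρ cp / (η t_res) = 113.5·1154·2325 / (3600·225.231) = 375.573 s⁻²
γ̇_max = √375.573 = 19.3797 s⁻¹
N_max = γ̇_max·h / (π·D) = 19.3797 · 0.00372 / (π · 0.1055) = 0.217514 rev/s = 13.0509 rpm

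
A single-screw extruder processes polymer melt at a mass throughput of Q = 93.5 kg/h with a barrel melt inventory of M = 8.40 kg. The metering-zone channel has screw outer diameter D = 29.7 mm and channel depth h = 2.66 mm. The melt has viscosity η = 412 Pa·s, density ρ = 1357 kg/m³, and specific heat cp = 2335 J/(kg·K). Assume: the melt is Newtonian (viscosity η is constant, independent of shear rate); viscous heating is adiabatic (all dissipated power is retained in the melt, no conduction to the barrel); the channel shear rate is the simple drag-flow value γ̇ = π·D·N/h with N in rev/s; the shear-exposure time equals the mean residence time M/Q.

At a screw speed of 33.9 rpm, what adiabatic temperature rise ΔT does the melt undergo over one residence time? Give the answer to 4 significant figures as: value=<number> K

Q_s = Q / 3600 = 93.5 / 3600 = 0.0259722 kg/s
t_res = M / Q_s = 8.40 / 0.0259722 = 323.422 s
D = 29.7 mm = 0.0297 m;  h = 2.66 mm = 0.00266 m;  N = 33.9 rpm / 60 = 0.565 rev/s
Shear rate: γ̇ = πDN/h = π·0.0297·0.565/0.00266 = 19.8186 s⁻¹
Adiabatic rise: ΔT = η γ̇² t_res / (ρ cp) = 412·(19.8186)²·323.422 / (1357·2335) = 16.5176 K

value=16.52 K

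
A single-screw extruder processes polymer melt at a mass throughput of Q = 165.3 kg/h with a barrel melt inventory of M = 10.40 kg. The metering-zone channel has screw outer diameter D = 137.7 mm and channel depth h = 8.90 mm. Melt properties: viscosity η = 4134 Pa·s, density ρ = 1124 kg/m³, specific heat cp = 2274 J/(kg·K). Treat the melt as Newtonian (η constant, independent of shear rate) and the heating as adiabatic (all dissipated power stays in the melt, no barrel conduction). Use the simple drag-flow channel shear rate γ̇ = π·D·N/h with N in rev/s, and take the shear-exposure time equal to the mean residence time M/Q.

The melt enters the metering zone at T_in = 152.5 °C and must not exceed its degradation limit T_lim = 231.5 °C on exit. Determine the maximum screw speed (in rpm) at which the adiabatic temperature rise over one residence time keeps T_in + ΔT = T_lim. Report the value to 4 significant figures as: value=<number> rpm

value=18.13 rpm

Convert throughput: Q = 165.3 kg/h = 165.3/3600 = 0.0459167 kg/s
Mean residence time: t_res = M/Q_s = 10.40 kg / 0.0459167 kg/s = 226.497 s
Convert to metres: D = 0.1377 m, h = 0.0089 m
ΔT_a = T_lim − T_in = 231.5 − 152.5 = 79 K
γ̇_max² = ΔT_a·ρ·cp / (η·t_res) = [79 × 1124 × 2274] / [4134 × 226.497] = 215.65 s⁻²
γ̇_max = √215.65 = 14.685 s⁻¹
Solve γ̇ = πDN/h for N: N_max = γ̇_max·h/(π·D) = 14.685 × 0.0089 / (π × 0.1377) = 0.302121 rev/s = 18.1273 rpm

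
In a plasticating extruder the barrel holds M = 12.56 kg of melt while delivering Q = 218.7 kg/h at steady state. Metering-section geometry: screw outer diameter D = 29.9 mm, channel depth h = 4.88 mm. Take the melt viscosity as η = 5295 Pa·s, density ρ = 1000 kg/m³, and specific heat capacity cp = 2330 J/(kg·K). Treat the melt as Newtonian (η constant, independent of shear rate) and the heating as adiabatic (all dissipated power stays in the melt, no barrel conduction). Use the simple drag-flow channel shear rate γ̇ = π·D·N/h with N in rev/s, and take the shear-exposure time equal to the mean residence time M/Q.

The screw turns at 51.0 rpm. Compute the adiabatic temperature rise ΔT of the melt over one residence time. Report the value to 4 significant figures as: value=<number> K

value=125.8 K

Convert throughput: Q = 218.7 kg/h = 218.7/3600 = 0.06075 kg/s
t_res = M / Q_s = 12.56 ÷ 0.06075 = 206.749 s
D = 29.9 mm = 0.0299 m;  h = 4.88 mm = 0.00488 m;  N = 51.0 rpm / 60 = 0.85 rev/s
γ̇ = π·D·N / h = π · 0.0299 · 0.85 / 0.00488 = 16.3614 s⁻¹
ΔT = η·γ̇²·t_res / (ρ·cp) = 5295 · (16.3614)² · 206.749 / (1000 · 2330) = 125.775 K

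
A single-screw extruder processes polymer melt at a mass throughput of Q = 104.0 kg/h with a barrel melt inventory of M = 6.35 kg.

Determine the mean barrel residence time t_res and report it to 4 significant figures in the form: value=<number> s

Convert throughput: Q = 104.0 kg/h = 104.0/3600 = 0.0288889 kg/s
t_res = M / Q_s = 6.35 ÷ 0.0288889 = 219.808 s

value=219.8 s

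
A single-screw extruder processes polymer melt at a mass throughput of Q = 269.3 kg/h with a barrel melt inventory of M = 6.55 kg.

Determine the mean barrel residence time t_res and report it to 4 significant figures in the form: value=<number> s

value=87.56 s

Convert throughput: Q = 269.3 kg/h = 269.3/3600 = 0.0748056 kg/s
Mean residence time: t_res = M/Q_s = 6.55 kg / 0.0748056 kg/s = 87.5603 s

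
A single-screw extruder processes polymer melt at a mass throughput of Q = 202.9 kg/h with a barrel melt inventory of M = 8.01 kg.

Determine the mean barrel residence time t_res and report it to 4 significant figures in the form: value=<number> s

Q_s = Q / 3600 = 202.9 / 3600 = 0.0563611 kg/s
Mean residence time: t_res = M/Q_s = 8.01 kg / 0.0563611 kg/s = 142.119 s

value=142.1 s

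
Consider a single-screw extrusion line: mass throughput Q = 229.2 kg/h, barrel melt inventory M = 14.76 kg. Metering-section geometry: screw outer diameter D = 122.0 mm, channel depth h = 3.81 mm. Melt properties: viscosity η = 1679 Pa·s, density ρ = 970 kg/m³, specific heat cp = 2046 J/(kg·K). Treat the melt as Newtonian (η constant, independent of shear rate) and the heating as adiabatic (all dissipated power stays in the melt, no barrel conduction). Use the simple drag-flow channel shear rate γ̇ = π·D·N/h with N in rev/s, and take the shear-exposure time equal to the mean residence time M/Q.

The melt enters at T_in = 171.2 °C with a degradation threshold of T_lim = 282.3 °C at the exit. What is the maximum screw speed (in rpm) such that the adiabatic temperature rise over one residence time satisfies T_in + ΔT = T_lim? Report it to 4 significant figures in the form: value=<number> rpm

Convert throughput: Q = 229.2 kg/h = 229.2/3600 = 0.0636667 kg/s
t_res = M / Q_s = 14.76 / 0.0636667 = 231.832 s
D = 122.0 mm = 0.122 m;  h = 3.81 mm = 0.00381 m
ΔT_a = T_lim − T_in = 282.3 − 171.2 = 111.1 K
γ̇_max² = ΔT_a·ρ·cp/(η·t_res) = 111.1·970·2046/(1679·231.832) = 566.456 s⁻²
γ̇_max = sqrt(566.456) = 23.8003 s⁻¹
N_max = γ̇_max·h / (π·D) = 23.8003 · 0.00381 / (π · 0.122) = 0.236591 rev/s = 14.1955 rpm

value=14.20 rpm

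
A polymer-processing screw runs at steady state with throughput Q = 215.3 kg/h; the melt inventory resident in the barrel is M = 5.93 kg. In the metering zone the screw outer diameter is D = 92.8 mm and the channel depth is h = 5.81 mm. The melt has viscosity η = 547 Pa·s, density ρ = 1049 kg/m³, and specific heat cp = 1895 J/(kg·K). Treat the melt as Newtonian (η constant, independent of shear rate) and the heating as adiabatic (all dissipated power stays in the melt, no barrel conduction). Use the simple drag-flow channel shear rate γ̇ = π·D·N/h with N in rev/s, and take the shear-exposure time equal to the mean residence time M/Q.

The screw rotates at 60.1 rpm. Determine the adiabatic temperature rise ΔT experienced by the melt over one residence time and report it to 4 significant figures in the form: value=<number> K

Convert throughput: Q = 215.3 kg/h = 215.3/3600 = 0.0598056 kg/s
t_res = M / Q_s = 5.93 / 0.0598056 = 99.1547 s
D = 92.8 mm = 0.0928 m;  h = 5.81 mm = 0.00581 m;  N = 60.1 rpm / 60 = 1.00167 rev/s
Shear rate: γ̇ = πDN/h = π·0.0928·1.00167/0.00581 = 50.2626 s⁻¹
ΔT = η·γ̇²·t_res/(ρ·cp) = [547 × 50.2626² × 99.1547] / [1049 × 1895] = 68.9296 K

value=68.93 K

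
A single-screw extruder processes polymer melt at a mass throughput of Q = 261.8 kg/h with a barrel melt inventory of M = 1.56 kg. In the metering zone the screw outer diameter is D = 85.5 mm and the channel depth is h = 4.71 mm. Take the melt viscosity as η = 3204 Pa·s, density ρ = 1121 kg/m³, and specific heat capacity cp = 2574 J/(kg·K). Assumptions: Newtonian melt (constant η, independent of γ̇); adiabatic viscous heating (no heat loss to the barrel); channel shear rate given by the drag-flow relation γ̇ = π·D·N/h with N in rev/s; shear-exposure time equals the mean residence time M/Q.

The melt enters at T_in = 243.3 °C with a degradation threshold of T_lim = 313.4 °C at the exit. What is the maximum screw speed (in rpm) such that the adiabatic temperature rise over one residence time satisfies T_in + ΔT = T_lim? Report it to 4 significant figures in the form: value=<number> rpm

value=57.08 rpm

Q_s = Q / 3600 = 261.8 / 3600 = 0.0727222 kg/s
t_res = M / Q_s = 1.56 ÷ 0.0727222 = 21.4515 s
D = 85.5 mm = 0.0855 m;  h = 4.71 mm = 0.00471 m
Allowable rise: ΔT_a = T_lim − T_in = 313.4 − 243.3 = 70.1 K
γ̇_max² = ΔT_a·ρ·cp/(η·t_res) = 70.1·1121·2574/(3204·21.4515) = 2942.95 s⁻²
γ̇_max = sqrt(2942.95) = 54.2489 s⁻¹
Solve γ̇ = πDN/h for N: N_max = γ̇_max·h/(π·D) = 54.2489 × 0.00471 / (π × 0.0855) = 0.951253 rev/s = 57.0752 rpm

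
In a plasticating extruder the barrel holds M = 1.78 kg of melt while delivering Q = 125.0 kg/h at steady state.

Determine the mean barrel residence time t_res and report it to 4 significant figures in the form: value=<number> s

Q_s = Q / 3600 = 125.0 / 3600 = 0.0347222 kg/s
Mean residence time: t_res = M/Q_s = 1.78 kg / 0.0347222 kg/s = 51.264 s

value=51.26 s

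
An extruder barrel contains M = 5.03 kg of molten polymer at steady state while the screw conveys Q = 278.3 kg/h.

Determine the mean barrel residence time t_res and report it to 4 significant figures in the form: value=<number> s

Q_s = Q / 3600 = 278.3 / 3600 = 0.0773056 kg/s
t_res = M / Q_s = 5.03 / 0.0773056 = 65.0665 s

value=65.07 s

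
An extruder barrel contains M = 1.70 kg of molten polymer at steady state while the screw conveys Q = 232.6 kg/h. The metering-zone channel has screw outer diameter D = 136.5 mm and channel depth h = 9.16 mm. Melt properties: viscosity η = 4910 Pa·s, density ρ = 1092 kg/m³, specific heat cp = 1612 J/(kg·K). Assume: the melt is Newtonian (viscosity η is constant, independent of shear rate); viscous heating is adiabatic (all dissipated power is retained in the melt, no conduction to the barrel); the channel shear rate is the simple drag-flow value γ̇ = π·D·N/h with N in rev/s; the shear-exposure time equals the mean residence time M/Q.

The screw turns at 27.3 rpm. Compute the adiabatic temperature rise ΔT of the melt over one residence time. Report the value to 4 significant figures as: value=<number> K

Convert throughput: Q = 232.6 kg/h = 232.6/3600 = 0.0646111 kg/s
Mean residence time: t_res = M/Q_s = 1.70 kg / 0.0646111 kg/s = 26.3113 s
D = 136.5 mm = 0.1365 m;  h = 9.16 mm = 0.00916 m;  N = 27.3 rpm / 60 = 0.455 rev/s
γ̇ = π·D·N / h = π · 0.1365 · 0.455 / 0.00916 = 21.3009 s⁻¹
ΔT = η·γ̇²·t_res/(ρ·cp) = [4910 × 21.3009² × 26.3113] / [1092 × 1612] = 33.2991 K

value=33.30 K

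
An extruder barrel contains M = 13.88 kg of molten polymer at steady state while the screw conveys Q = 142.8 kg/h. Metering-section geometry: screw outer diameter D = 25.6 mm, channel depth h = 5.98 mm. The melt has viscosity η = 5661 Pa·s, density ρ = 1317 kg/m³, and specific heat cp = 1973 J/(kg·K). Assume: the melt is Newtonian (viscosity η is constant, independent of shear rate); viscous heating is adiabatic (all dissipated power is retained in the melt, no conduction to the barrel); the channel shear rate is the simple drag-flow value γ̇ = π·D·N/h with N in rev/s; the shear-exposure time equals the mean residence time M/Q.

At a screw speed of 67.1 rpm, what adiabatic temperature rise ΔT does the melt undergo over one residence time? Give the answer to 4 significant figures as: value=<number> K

Q_s = Q / 3600 = 142.8 / 3600 = 0.0396667 kg/s
Mean residence time: t_res = M/Q_s = 13.88 kg / 0.0396667 kg/s = 349.916 s
Convert to SI: D = 0.0256 m, h = 0.00598 m, N = 67.1/60 = 1.11833 rev/s
Shear rate: γ̇ = πDN/h = π·0.0256·1.11833/0.00598 = 15.0404 s⁻¹
Adiabatic rise: ΔT = η γ̇² t_res / (ρ cp) = 5661·(15.0404)²·349.916 / (1317·1973) = 172.45 K

value=172.5 K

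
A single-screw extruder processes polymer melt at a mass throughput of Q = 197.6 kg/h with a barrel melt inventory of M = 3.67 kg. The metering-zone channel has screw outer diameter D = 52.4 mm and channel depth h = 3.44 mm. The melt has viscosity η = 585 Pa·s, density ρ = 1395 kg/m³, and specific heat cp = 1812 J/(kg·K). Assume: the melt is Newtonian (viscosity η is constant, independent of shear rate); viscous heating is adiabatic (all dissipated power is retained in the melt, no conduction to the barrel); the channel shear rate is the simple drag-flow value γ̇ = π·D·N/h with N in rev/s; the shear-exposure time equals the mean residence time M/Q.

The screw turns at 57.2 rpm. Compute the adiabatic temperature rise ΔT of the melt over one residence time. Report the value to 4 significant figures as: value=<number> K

value=32.21 K

Q_s = Q / 3600 = 197.6 / 3600 = 0.0548889 kg/s
t_res = M / Q_s = 3.67 / 0.0548889 = 66.8623 s
Convert to SI: D = 0.0524 m, h = 0.00344 m, N = 57.2/60 = 0.953333 rev/s
Shear rate: γ̇ = πDN/h = π·0.0524·0.953333/0.00344 = 45.6213 s⁻¹
Adiabatic rise: ΔT = η γ̇² t_res / (ρ cp) = 585·(45.6213)²·66.8623 / (1395·1812) = 32.2062 K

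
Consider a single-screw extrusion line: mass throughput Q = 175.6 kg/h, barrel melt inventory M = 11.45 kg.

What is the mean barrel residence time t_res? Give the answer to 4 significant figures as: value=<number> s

Convert throughput: Q = 175.6 kg/h = 175.6/3600 = 0.0487778 kg/s
Mean residence time: t_res = M/Q_s = 11.45 kg / 0.0487778 kg/s = 234.738 s

value=234.7 s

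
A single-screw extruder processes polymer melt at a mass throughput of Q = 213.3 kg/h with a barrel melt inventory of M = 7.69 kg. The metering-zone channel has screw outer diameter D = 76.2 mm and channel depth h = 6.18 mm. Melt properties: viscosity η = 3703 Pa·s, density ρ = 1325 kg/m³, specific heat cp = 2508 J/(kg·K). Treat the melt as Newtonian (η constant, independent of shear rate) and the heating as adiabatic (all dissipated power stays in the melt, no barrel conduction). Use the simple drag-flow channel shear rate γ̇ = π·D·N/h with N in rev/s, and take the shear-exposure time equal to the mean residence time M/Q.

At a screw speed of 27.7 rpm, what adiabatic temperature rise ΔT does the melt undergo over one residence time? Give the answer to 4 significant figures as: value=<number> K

Q_s = Q / 3600 = 213.3 / 3600 = 0.05925 kg/s
t_res = M / Q_s = 7.69 / 0.05925 = 129.789 s
Geometry in metres: D = 76.2 mm → 0.0762 m, h = 6.18 mm → 0.00618 m; screw speed N = 27.7 rpm = 0.461667 rev/s
γ̇ = π D N / h = (π)(0.0762)(0.461667) / 0.00618 = 17.8832 s⁻¹
ΔT = η·γ̇²·t_res/(ρ·cp) = [3703 × 17.8832² × 129.789] / [1325 × 2508] = 46.2528 K

value=46.25 K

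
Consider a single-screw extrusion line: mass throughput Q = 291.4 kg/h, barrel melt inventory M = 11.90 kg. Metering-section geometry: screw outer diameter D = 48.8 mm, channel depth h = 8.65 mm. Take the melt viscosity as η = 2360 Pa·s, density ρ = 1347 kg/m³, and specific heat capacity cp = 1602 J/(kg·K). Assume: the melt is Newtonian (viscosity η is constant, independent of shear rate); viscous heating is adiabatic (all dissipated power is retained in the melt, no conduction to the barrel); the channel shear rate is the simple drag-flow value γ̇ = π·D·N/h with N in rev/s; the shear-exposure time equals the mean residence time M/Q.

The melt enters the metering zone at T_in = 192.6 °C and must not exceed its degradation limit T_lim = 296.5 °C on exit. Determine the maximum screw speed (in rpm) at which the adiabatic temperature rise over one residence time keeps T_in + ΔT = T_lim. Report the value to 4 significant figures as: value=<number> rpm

value=86.06 rpm

Convert throughput: Q = 291.4 kg/h = 291.4/3600 = 0.0809444 kg/s
t_res = M / Q_s = 11.90 ÷ 0.0809444 = 147.014 s
Geometry in SI: D = 48.8 mm → 0.0488 m, h = 8.65 mm → 0.00865 m
ΔT_a = T_lim − T_in = 296.5 − 192.6 = 103.9 K
γ̇_max² = ΔT_a·ρ·cp / (η·t_res) = [103.9 × 1347 × 1602] / [2360 × 147.014] = 646.21 s⁻²
Take the square root: γ̇_max = √(646.21) = 25.4207 s⁻¹
Solve γ̇ = πDN/h for N: N_max = γ̇_max·h/(π·D) = 25.4207 × 0.00865 / (π × 0.0488) = 1.43428 rev/s = 86.0567 rpm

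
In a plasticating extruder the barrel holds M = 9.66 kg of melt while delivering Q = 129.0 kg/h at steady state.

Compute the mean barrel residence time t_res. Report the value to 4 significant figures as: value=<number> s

value=269.6 s

Convert throughput: Q = 129.0 kg/h = 129.0/3600 = 0.0358333 kg/s
t_res = M / Q_s = 9.66 ÷ 0.0358333 = 269.581 s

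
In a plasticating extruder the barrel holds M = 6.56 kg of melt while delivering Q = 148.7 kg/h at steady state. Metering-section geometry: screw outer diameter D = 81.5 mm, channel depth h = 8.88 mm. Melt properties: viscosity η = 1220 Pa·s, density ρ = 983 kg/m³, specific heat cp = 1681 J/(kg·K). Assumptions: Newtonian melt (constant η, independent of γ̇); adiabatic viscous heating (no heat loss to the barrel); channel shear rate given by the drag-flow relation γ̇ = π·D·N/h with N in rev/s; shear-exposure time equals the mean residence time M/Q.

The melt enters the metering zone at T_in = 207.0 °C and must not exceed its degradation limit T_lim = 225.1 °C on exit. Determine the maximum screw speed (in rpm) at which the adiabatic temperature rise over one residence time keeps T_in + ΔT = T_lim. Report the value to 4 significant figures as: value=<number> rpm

value=25.85 rpm

Convert throughput: Q = 148.7 kg/h = 148.7/3600 = 0.0413056 kg/s
t_res = M / Q_s = 6.56 ÷ 0.0413056 = 158.816 s
Convert to metres: D = 0.0815 m, h = 0.00888 m
ΔT_a = T_lim − T_in = 225.1 °C − 207.0 °C = 18.1 K
γ̇_max² = ΔT_a·ρ·cp/(η·t_res) = 18.1·983·1681/(1220·158.816) = 154.363 s⁻²
γ̇_max = sqrt(154.363) = 12.4243 s⁻¹
N_max = γ̇_max h / (πD) = 12.4243·0.00888/(π·0.0815) = 0.430901 rev/s → ×60 = 25.8541 rpm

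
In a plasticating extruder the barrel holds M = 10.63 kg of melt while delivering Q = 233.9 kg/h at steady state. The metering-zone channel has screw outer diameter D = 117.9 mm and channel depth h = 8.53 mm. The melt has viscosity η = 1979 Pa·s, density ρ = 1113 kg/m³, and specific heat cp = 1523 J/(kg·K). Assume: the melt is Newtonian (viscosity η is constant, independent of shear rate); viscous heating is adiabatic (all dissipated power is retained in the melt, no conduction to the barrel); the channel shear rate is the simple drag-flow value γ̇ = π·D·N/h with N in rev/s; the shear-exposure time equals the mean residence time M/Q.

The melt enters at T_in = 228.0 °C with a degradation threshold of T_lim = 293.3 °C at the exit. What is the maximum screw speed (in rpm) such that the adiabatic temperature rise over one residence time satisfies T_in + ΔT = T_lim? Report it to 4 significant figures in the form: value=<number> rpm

value=25.55 rpm

Convert throughput: Q = 233.9 kg/h = 233.9/3600 = 0.0649722 kg/s
Mean residence time: t_res = M/Q_s = 10.63 kg / 0.0649722 kg/s = 163.608 s
D = 117.9 mm = 0.1179 m;  h = 8.53 mm = 0.00853 m
ΔT_a = T_lim − T_in = 293.3 − 228.0 = 65.3 K
Invert ΔT = ηγ̇²t_res/(ρcp) for γ̇: γ̇_max² = ΔT_a ρ cp / (η t_res) = 65.3·1113·1523 / (1979·163.608) = 341.867 s⁻²
Take the square root: γ̇_max = √(341.867) = 18.4896 s⁻¹
N_max = γ̇_max·h / (π·D) = 18.4896 · 0.00853 / (π · 0.1179) = 0.425808 rev/s = 25.5485 rpm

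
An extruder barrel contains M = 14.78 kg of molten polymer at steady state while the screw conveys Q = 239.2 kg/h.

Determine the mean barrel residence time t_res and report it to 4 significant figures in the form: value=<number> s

Throughput in SI: Q_s = 239.2 kg/h ÷ 3600 s/h = 0.0664444 kg/s
t_res = M / Q_s = 14.78 / 0.0664444 = 222.441 s

value=222.4 s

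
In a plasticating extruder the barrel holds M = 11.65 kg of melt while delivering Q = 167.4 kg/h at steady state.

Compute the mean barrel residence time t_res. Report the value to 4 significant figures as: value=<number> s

value=250.5 s

Throughput in SI: Q_s = 167.4 kg/h ÷ 3600 s/h = 0.0465 kg/s
t_res = M / Q_s = 11.65 ÷ 0.0465 = 250.538 s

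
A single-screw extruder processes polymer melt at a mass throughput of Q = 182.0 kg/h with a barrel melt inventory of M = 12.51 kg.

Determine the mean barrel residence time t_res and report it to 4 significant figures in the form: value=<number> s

value=247.5 s

Throughput in SI: Q_s = 182.0 kg/h ÷ 3600 s/h = 0.0505556 kg/s
t_res = M / Q_s = 12.51 / 0.0505556 = 247.451 s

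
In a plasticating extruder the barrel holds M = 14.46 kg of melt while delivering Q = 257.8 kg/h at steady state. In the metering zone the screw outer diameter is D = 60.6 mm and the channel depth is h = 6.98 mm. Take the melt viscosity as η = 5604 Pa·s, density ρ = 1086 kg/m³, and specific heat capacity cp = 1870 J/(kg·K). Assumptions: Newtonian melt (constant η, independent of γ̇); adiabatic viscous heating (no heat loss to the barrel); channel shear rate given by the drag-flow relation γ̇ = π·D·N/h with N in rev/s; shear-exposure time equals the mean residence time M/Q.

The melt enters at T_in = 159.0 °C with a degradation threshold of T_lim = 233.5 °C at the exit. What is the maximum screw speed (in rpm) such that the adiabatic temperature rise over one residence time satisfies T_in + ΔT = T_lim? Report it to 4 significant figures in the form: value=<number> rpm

value=25.44 rpm

Q_s = Q / 3600 = 257.8 / 3600 = 0.0716111 kg/s
t_res = M / Q_s = 14.46 ÷ 0.0716111 = 201.924 s
D = 60.6 mm = 0.0606 m;  h = 6.98 mm = 0.00698 m
Allowable rise: ΔT_a = T_lim − T_in = 233.5 − 159.0 = 74.5 K
Invert ΔT = ηγ̇²t_res/(ρcp) for γ̇: γ̇_max² = ΔT_a ρ cp / (η t_res) = 74.5·1086·1870 / (5604·201.924) = 133.703 s⁻²
γ̇_max = sqrt(133.703) = 11.563 s⁻¹
N_max = γ̇_max h / (πD) = 11.563·0.00698/(π·0.0606) = 0.423939 rev/s → ×60 = 25.4364 rpm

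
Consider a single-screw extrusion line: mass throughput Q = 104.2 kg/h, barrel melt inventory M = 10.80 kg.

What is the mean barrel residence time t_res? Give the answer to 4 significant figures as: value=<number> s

value=373.1 s

Convert throughput: Q = 104.2 kg/h = 104.2/3600 = 0.0289444 kg/s
t_res = M / Q_s = 10.80 / 0.0289444 = 373.129 s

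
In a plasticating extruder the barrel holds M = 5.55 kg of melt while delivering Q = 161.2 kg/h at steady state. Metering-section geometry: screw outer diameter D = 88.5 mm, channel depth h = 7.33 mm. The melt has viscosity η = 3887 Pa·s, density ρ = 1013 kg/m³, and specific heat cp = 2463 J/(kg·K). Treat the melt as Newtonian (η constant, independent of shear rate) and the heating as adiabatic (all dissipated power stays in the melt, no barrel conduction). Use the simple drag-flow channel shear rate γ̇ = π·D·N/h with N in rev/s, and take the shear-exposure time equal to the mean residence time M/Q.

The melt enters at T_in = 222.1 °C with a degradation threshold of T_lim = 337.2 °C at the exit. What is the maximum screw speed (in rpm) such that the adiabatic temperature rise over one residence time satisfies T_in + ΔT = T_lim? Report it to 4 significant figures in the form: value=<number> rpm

value=38.62 rpm

Throughput in SI: Q_s = 161.2 kg/h ÷ 3600 s/h = 0.0447778 kg/s
Mean residence time: t_res = M/Q_s = 5.55 kg / 0.0447778 kg/s = 123.945 s
Convert to metres: D = 0.0885 m, h = 0.00733 m
Allowable rise: ΔT_a = T_lim − T_in = 337.2 − 222.1 = 115.1 K
γ̇_max² = ΔT_a·ρ·cp / (η·t_res) = [115.1 × 1013 × 2463] / [3887 × 123.945] = 596.08 s⁻²
γ̇_max = √596.08 = 24.4147 s⁻¹
Solve γ̇ = πDN/h for N: N_max = γ̇_max·h/(π·D) = 24.4147 × 0.00733 / (π × 0.0885) = 0.643669 rev/s = 38.6202 rpm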